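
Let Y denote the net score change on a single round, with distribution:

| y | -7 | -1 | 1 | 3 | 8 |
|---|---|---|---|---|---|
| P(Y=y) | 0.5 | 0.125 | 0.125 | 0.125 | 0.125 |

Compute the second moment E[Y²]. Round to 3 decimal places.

E[Y²] = (-7)²(0.5) + (-1)²(0.125) + (1)²(0.125) + (3)²(0.125) + (8)²(0.125) = 33.875

33.875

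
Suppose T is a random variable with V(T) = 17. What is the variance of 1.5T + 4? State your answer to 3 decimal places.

V(1.5T + 4) = (1.5)²·V(T) = 2.25·17 = 38.25

38.250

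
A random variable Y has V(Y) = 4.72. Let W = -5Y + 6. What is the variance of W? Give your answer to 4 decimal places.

118.0000

V(-5Y + 6) = (-5)²·V(Y) = 25·4.72 = 118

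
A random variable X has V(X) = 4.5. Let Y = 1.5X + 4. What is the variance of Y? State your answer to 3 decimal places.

V(1.5X + 4) = (1.5)²·V(X) = 2.25·4.5 = 10.125

10.125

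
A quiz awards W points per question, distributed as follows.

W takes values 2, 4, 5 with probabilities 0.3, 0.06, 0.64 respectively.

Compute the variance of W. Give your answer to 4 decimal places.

E[W] = (2)(0.3) + (4)(0.06) + (5)(0.64) = 4.04
E[W²] = (2)²(0.3) + (4)²(0.06) + (5)²(0.64) = 18.16
Var(W) = E[W²] − (E[W])² = 18.16 − (4.04)² = 1.8384

1.8384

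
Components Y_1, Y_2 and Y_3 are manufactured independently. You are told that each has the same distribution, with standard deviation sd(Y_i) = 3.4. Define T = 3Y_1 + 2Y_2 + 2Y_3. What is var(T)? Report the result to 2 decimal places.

196.52

var(Y_i) = (3.4)² = 11.56
By independence, var(T) = (3)²var(Y_1) + (2)²var(Y_2) + (2)²var(Y_3)
= (3)²·11.56 + (2)²·11.56 + (2)²·11.56 = 196.52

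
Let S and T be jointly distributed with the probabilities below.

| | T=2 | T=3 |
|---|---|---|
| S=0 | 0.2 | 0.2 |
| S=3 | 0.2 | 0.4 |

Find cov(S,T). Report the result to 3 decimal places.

E[S] = 1.8,  E[T] = 2.6
E[ST] = 4.8
cov(S,T) = E[ST] − E[S]E[T] = 4.8 − (1.8)(2.6) = 0.12

0.120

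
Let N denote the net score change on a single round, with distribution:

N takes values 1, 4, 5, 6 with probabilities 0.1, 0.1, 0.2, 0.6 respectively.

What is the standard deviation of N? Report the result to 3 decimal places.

1.513

E[N] = (1)(0.1) + (4)(0.1) + (5)(0.2) + (6)(0.6) = 5.1
E[N²] = (1)²(0.1) + (4)²(0.1) + (5)²(0.2) + (6)²(0.6) = 28.3
Var(N) = E[N²] − (E[N])² = 28.3 − (5.1)² = 2.29
SD(N) = √2.29 ≈ 1.513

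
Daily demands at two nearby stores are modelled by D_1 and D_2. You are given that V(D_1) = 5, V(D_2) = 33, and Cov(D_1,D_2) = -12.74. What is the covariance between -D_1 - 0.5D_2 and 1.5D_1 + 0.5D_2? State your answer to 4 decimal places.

Cov(-D_1 - 0.5D_2, 1.5D_1 + 0.5D_2) = (-1)(1.5)V(D_1) + (-0.5)(0.5)V(D_2) + [(-1)(0.5) + (-0.5)(1.5)]Cov(D_1,D_2)
= -1.5·5 + -0.25·33 + -1.25·-12.74 = 0.175

0.1750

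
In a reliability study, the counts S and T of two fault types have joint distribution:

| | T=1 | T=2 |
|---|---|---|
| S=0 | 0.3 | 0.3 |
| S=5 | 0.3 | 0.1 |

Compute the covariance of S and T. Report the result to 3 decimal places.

-0.300

E[S] = 2,  E[T] = 1.4
E[ST] = 2.5
Cov(S,T) = E[ST] − E[S]E[T] = 2.5 − (2)(1.4) = -0.3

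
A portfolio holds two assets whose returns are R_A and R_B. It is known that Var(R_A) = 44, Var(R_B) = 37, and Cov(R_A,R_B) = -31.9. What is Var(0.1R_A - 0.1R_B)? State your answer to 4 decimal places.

1.4480

Var(0.1R_A - 0.1R_B) = (0.1)²·Var(R_A) + (-0.1)²·Var(R_B) + 2·(0.1)·(-0.1)·Cov(R_A,R_B)
= 0.01·44 + 0.01·37 + -0.02·-31.9 = 1.448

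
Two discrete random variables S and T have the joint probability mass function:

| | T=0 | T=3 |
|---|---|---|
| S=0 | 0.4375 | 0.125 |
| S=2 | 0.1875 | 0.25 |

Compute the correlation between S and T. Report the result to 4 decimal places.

0.3578

E[S] = 0.875,  E[T] = 1.125
E[ST] = 1.5
cov(S,T) = E[ST] − E[S]E[T] = 1.5 − (0.875)(1.125) = 0.515625
V(S) = 0.984375,  V(T) = 2.109375
ρ = 0.515625 / √(0.984375·2.109375) ≈ 0.3578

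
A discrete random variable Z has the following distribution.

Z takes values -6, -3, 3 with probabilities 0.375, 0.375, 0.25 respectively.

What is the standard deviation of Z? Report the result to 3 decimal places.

E[Z] = (-6)(0.375) + (-3)(0.375) + (3)(0.25) = -2.625
E[Z²] = (-6)²(0.375) + (-3)²(0.375) + (3)²(0.25) = 19.125
var(Z) = E[Z²] − (E[Z])² = 19.125 − (-2.625)² = 12.234375
sd(Z) = √12.234375 ≈ 3.498

3.498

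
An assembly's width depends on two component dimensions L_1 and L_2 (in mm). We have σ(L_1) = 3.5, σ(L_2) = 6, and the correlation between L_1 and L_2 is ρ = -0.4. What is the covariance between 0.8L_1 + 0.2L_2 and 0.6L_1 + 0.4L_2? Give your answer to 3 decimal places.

5.064

V(L_1) = (3.5)² = 12.25;  V(L_2) = (6)² = 36
Cov(L_1,L_2) = ρ·σ(L_1)·σ(L_2) = -0.4·3.5·6 = -8.4
Cov(0.8L_1 + 0.2L_2, 0.6L_1 + 0.4L_2) = (0.8)(0.6)V(L_1) + (0.2)(0.4)V(L_2) + [(0.8)(0.4) + (0.2)(0.6)]Cov(L_1,L_2)
= 0.48·12.25 + 0.08·36 + 0.44·-8.4 = 5.064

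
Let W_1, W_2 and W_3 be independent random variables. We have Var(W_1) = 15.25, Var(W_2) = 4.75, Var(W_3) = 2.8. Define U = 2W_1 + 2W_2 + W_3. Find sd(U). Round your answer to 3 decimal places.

By independence, Var(U) = (2)²Var(W_1) + (2)²Var(W_2) + (1)²Var(W_3)
= (2)²·15.25 + (2)²·4.75 + (1)²·2.8 = 82.8
sd(U) = √82.8 ≈ 9.099

9.099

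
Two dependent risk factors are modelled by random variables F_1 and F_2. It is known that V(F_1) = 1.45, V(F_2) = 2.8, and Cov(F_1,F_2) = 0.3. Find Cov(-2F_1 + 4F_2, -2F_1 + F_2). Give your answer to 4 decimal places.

14.0000

Cov(-2F_1 + 4F_2, -2F_1 + F_2) = (-2)(-2)V(F_1) + (4)(1)V(F_2) + [(-2)(1) + (4)(-2)]Cov(F_1,F_2)
= 4·1.45 + 4·2.8 + -10·0.3 = 14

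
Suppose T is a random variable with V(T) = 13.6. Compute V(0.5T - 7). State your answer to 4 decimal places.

V(0.5T - 7) = (0.5)²·V(T) = 0.25·13.6 = 3.4

3.4000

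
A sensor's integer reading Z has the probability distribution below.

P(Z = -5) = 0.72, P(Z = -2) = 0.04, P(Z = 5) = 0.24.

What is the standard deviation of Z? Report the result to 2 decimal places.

E[Z] = (-5)(0.72) + (-2)(0.04) + (5)(0.24) = -2.48
E[Z²] = (-5)²(0.72) + (-2)²(0.04) + (5)²(0.24) = 24.16
var(Z) = E[Z²] − (E[Z])² = 24.16 − (-2.48)² = 18.0096
σ(Z) = √18.0096 ≈ 4.24

4.24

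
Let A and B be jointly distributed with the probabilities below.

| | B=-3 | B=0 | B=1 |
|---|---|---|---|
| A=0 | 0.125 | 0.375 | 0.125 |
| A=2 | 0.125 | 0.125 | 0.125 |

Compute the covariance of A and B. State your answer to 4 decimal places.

E[A] = 0.75,  E[B] = -0.5
E[AB] = -0.5
Cov(A,B) = E[AB] − E[A]E[B] = -0.5 − (0.75)(-0.5) = -0.125

-0.1250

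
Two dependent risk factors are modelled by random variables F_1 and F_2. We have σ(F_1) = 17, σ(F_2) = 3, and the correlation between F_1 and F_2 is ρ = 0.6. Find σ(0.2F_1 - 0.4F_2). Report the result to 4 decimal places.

2.8468

V(F_1) = (17)² = 289;  V(F_2) = (3)² = 9
Cov(F_1,F_2) = ρ·σ(F_1)·σ(F_2) = 0.6·17·3 = 30.6
V(0.2F_1 - 0.4F_2) = (0.2)²·V(F_1) + (-0.4)²·V(F_2) + 2·(0.2)·(-0.4)·Cov(F_1,F_2)
= 0.04·289 + 0.16·9 + -0.16·30.6 = 8.104
σ(0.2F_1 - 0.4F_2) = √8.104 ≈ 2.8468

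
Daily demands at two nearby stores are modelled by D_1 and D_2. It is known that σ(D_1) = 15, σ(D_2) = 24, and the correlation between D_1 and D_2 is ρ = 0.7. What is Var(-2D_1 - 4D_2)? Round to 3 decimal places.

14148.000

Var(D_1) = (15)² = 225;  Var(D_2) = (24)² = 576
Cov(D_1,D_2) = ρ·σ(D_1)·σ(D_2) = 0.7·15·24 = 252
Var(-2D_1 - 4D_2) = (-2)²·Var(D_1) + (-4)²·Var(D_2) + 2·(-2)·(-4)·Cov(D_1,D_2)
= 4·225 + 16·576 + 16·252 = 14148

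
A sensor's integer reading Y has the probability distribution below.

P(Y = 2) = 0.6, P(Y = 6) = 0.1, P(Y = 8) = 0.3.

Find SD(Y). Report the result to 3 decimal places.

E[Y] = (2)(0.6) + (6)(0.1) + (8)(0.3) = 4.2
E[Y²] = (2)²(0.6) + (6)²(0.1) + (8)²(0.3) = 25.2
V(Y) = E[Y²] − (E[Y])² = 25.2 − (4.2)² = 7.56
SD(Y) = √7.56 ≈ 2.750

2.750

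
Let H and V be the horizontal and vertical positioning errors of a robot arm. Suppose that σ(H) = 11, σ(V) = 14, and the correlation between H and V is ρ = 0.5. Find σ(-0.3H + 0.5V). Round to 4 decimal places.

6.0655

Var(H) = (11)² = 121;  Var(V) = (14)² = 196
cov(H,V) = ρ·σ(H)·σ(V) = 0.5·11·14 = 77
Var(-0.3H + 0.5V) = (-0.3)²·Var(H) + (0.5)²·Var(V) + 2·(-0.3)·(0.5)·cov(H,V)
= 0.09·121 + 0.25·196 + -0.3·77 = 36.79
σ(-0.3H + 0.5V) = √36.79 ≈ 6.0655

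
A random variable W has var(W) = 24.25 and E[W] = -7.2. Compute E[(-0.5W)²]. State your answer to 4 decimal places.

E[-0.5W] = -0.5·-7.2 = 3.6
var(-0.5W) = (-0.5)²·24.25 = 6.0625
E[(-0.5W)²] = var((-0.5W)) + (E[(-0.5W)])² = 6.0625 + (3.6)² = 19.0225

19.0225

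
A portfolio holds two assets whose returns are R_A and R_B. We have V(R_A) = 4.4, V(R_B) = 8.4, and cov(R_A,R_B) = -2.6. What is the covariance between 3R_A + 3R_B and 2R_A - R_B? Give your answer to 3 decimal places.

cov(3R_A + 3R_B, 2R_A - R_B) = (3)(2)V(R_A) + (3)(-1)V(R_B) + [(3)(-1) + (3)(2)]cov(R_A,R_B)
= 6·4.4 + -3·8.4 + 3·-2.6 = -6.6

-6.600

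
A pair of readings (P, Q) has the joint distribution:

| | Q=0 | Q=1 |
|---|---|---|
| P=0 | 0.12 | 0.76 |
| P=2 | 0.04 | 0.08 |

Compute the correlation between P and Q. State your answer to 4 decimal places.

E[P] = 0.24,  E[Q] = 0.84
E[PQ] = 0.16
Cov(P,Q) = E[PQ] − E[P]E[Q] = 0.16 − (0.24)(0.84) = -0.0416
Var(P) = 0.4224,  Var(Q) = 0.1344
ρ = -0.0416 / √(0.4224·0.1344) ≈ -0.1746

-0.1746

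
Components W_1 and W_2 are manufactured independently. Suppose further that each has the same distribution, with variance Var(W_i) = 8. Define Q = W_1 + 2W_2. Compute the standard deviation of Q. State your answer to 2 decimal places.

By independence, Var(Q) = (1)²Var(W_1) + (2)²Var(W_2)
= (1)²·8 + (2)²·8 = 40
SD(Q) = √40 ≈ 6.32

6.32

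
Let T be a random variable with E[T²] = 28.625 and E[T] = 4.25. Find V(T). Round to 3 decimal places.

V(T) = 28.625 − (4.25)² = 10.5625

10.563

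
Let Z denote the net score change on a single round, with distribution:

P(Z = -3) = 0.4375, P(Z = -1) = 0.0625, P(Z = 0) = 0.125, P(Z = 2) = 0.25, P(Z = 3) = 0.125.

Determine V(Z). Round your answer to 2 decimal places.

5.88

E[Z] = (-3)(0.4375) + (-1)(0.0625) + (0)(0.125) + (2)(0.25) + (3)(0.125) = -0.5
E[Z²] = (-3)²(0.4375) + (-1)²(0.0625) + (0)²(0.125) + (2)²(0.25) + (3)²(0.125) = 6.125
V(Z) = E[Z²] − (E[Z])² = 6.125 − (-0.5)² = 5.875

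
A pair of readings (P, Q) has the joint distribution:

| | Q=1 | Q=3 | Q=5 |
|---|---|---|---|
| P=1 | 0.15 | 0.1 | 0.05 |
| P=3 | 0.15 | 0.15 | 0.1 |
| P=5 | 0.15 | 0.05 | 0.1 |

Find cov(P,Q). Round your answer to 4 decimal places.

E[P] = 3,  E[Q] = 2.6
E[PQ] = 8
cov(P,Q) = E[PQ] − E[P]E[Q] = 8 − (3)(2.6) = 0.2

0.2000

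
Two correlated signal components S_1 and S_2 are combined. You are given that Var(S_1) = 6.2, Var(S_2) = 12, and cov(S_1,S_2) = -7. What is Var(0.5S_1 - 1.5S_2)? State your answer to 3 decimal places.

39.050

Var(0.5S_1 - 1.5S_2) = (0.5)²·Var(S_1) + (-1.5)²·Var(S_2) + 2·(0.5)·(-1.5)·cov(S_1,S_2)
= 0.25·6.2 + 2.25·12 + -1.5·-7 = 39.05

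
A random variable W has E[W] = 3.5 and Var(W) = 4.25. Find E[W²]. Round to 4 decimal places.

E[W²] = Var(W) + (E[W])² = 4.25 + (3.5)² = 16.5

16.5000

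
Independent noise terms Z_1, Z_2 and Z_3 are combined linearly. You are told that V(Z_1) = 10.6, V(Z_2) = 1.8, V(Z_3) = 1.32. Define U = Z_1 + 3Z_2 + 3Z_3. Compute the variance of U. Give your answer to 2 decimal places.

By independence, V(U) = (1)²V(Z_1) + (3)²V(Z_2) + (3)²V(Z_3)
= (1)²·10.6 + (3)²·1.8 + (3)²·1.32 = 38.68

38.68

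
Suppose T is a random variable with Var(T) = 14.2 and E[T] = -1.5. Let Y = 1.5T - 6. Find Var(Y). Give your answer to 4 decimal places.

Var(1.5T - 6) = (1.5)²·Var(T) = 2.25·14.2 = 31.95

31.9500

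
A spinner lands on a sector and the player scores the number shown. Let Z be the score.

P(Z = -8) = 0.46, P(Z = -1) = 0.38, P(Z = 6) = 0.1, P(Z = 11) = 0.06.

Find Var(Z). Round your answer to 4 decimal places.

32.8400

E[Z] = (-8)(0.46) + (-1)(0.38) + (6)(0.1) + (11)(0.06) = -2.8
E[Z²] = (-8)²(0.46) + (-1)²(0.38) + (6)²(0.1) + (11)²(0.06) = 40.68
Var(Z) = E[Z²] − (E[Z])² = 40.68 − (-2.8)² = 32.84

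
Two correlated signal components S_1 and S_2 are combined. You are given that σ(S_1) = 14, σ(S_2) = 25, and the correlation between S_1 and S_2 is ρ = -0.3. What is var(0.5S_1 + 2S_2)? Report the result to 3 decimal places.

2339.000

var(S_1) = (14)² = 196;  var(S_2) = (25)² = 625
Cov(S_1,S_2) = ρ·σ(S_1)·σ(S_2) = -0.3·14·25 = -105
var(0.5S_1 + 2S_2) = (0.5)²·var(S_1) + (2)²·var(S_2) + 2·(0.5)·(2)·Cov(S_1,S_2)
= 0.25·196 + 4·625 + 2·-105 = 2339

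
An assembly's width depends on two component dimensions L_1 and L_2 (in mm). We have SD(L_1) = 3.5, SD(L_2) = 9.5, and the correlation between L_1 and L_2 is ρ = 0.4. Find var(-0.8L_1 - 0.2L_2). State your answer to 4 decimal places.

15.7060

var(L_1) = (3.5)² = 12.25;  var(L_2) = (9.5)² = 90.25
Cov(L_1,L_2) = ρ·SD(L_1)·SD(L_2) = 0.4·3.5·9.5 = 13.3
var(-0.8L_1 - 0.2L_2) = (-0.8)²·var(L_1) + (-0.2)²·var(L_2) + 2·(-0.8)·(-0.2)·Cov(L_1,L_2)
= 0.64·12.25 + 0.04·90.25 + 0.32·13.3 = 15.706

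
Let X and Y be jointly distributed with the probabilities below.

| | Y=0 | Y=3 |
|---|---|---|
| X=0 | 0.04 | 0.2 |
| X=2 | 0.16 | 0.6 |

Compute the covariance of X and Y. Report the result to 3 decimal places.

-0.048

E[X] = 1.52,  E[Y] = 2.4
E[XY] = 3.6
Cov(X,Y) = E[XY] − E[X]E[Y] = 3.6 − (1.52)(2.4) = -0.048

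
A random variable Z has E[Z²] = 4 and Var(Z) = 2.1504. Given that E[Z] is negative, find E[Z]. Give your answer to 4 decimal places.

(E[Z])² = E[Z²] − Var(Z) = 4 − 2.1504 = 1.8496
E[Z] = −√1.8496 = -1.36

-1.3600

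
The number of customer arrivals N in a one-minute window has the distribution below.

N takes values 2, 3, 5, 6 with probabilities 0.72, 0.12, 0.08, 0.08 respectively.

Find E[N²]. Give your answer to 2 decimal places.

E[N²] = (2)²(0.72) + (3)²(0.12) + (5)²(0.08) + (6)²(0.08) = 8.84

8.84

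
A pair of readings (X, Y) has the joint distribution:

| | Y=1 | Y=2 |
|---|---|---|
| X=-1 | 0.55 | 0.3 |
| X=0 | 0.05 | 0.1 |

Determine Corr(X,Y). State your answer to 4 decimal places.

0.2287

E[X] = -0.85,  E[Y] = 1.4
E[XY] = -1.15
Cov(X,Y) = E[XY] − E[X]E[Y] = -1.15 − (-0.85)(1.4) = 0.04
Var(X) = 0.1275,  Var(Y) = 0.24
ρ = 0.04 / √(0.1275·0.24) ≈ 0.2287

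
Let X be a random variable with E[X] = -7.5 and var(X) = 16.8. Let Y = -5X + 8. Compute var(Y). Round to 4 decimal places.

var(-5X + 8) = (-5)²·var(X) = 25·16.8 = 420

420.0000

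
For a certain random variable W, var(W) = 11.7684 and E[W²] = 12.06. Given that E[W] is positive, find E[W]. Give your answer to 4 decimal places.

0.5400

(E[W])² = E[W²] − var(W) = 12.06 − 11.7684 = 0.2916
E[W] = √0.2916 = 0.54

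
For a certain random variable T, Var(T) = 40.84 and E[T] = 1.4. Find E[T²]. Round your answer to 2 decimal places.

E[T²] = Var(T) + (E[T])² = 40.84 + (1.4)² = 42.8

42.80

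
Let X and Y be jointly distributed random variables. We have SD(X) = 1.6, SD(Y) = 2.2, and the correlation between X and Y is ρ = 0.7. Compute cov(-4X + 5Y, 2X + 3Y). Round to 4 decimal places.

V(X) = (1.6)² = 2.56;  V(Y) = (2.2)² = 4.84
cov(X,Y) = ρ·SD(X)·SD(Y) = 0.7·1.6·2.2 = 2.464
cov(-4X + 5Y, 2X + 3Y) = (-4)(2)V(X) + (5)(3)V(Y) + [(-4)(3) + (5)(2)]cov(X,Y)
= -8·2.56 + 15·4.84 + -2·2.464 = 47.192

47.1920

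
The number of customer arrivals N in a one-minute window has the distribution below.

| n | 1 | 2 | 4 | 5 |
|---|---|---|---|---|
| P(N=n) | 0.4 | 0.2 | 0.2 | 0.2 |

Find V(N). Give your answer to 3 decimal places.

E[N] = (1)(0.4) + (2)(0.2) + (4)(0.2) + (5)(0.2) = 2.6
E[N²] = (1)²(0.4) + (2)²(0.2) + (4)²(0.2) + (5)²(0.2) = 9.4
V(N) = E[N²] − (E[N])² = 9.4 − (2.6)² = 2.64

2.640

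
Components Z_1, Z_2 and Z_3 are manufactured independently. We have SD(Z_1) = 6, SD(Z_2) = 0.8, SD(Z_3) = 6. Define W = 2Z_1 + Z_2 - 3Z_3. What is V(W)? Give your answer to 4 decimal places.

V(Z_1) = 36, V(Z_2) = 0.64, V(Z_3) = 36
By independence, V(W) = (2)²V(Z_1) + (1)²V(Z_2) + (-3)²V(Z_3)
= (2)²·36 + (1)²·0.64 + (-3)²·36 = 468.64

468.6400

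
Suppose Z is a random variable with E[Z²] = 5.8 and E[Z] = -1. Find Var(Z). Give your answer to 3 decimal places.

Var(Z) = 5.8 − (-1)² = 4.8

4.800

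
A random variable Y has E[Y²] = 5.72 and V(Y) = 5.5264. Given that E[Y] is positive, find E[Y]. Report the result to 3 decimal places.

0.440

(E[Y])² = E[Y²] − V(Y) = 5.72 − 5.5264 = 0.1936
E[Y] = √0.1936 = 0.44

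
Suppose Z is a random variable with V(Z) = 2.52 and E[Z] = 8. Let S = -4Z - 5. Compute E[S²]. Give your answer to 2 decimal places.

1409.32

E[-4Z - 5] = -4·8 − 5 = -37
V(-4Z - 5) = (-4)²·2.52 = 40.32
E[S²] = V(S) + (E[S])² = 40.32 + (-37)² = 1409.32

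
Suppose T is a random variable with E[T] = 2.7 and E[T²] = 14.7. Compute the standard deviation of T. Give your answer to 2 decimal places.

var(T) = 14.7 − (2.7)² = 7.41
σ(T) = √7.41 ≈ 2.72

2.72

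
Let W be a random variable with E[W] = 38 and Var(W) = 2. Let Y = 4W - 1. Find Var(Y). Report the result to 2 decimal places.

Var(4W - 1) = (4)²·Var(W) = 16·2 = 32

32.00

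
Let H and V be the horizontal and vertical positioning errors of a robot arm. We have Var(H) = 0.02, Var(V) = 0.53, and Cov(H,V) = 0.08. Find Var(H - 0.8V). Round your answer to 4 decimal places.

0.2312

Var(H - 0.8V) = (1)²·Var(H) + (-0.8)²·Var(V) + 2·(1)·(-0.8)·Cov(H,V)
= 1·0.02 + 0.64·0.53 + -1.6·0.08 = 0.2312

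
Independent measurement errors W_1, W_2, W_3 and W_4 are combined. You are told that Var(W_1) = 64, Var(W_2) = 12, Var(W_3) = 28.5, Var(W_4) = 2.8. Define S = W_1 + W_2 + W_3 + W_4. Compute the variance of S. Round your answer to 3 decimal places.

107.300

By independence, Var(S) = (1)²Var(W_1) + (1)²Var(W_2) + (1)²Var(W_3) + (1)²Var(W_4)
= (1)²·64 + (1)²·12 + (1)²·28.5 + (1)²·2.8 = 107.3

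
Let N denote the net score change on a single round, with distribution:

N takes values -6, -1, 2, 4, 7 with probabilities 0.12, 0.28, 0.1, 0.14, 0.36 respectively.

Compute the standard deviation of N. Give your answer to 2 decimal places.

4.44

E[N] = (-6)(0.12) + (-1)(0.28) + (2)(0.1) + (4)(0.14) + (7)(0.36) = 2.28
E[N²] = (-6)²(0.12) + (-1)²(0.28) + (2)²(0.1) + (4)²(0.14) + (7)²(0.36) = 24.88
V(N) = E[N²] − (E[N])² = 24.88 − (2.28)² = 19.6816
σ(N) = √19.6816 ≈ 4.44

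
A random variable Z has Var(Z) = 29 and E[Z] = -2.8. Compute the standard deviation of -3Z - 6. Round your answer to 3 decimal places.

Var(-3Z - 6) = (-3)²·29 = 261
SD(-3Z - 6) = √261 ≈ 16.155

16.155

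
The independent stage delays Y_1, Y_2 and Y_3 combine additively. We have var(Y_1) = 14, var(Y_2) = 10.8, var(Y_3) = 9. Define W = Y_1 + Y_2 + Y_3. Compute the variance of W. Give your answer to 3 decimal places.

33.800

By independence, var(W) = (1)²var(Y_1) + (1)²var(Y_2) + (1)²var(Y_3)
= (1)²·14 + (1)²·10.8 + (1)²·9 = 33.8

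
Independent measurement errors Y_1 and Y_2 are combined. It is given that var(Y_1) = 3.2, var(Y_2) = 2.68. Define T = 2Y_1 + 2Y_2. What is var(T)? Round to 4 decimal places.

By independence, var(T) = (2)²var(Y_1) + (2)²var(Y_2)
= (2)²·3.2 + (2)²·2.68 = 23.52

23.5200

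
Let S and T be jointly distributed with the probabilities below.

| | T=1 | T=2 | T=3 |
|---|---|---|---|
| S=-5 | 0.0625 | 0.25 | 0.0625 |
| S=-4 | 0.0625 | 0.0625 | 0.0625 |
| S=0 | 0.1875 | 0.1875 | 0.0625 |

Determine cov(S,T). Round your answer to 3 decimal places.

E[S] = -2.625,  E[T] = 1.875
E[ST] = -5.25
cov(S,T) = E[ST] − E[S]E[T] = -5.25 − (-2.625)(1.875) = -0.328125

-0.328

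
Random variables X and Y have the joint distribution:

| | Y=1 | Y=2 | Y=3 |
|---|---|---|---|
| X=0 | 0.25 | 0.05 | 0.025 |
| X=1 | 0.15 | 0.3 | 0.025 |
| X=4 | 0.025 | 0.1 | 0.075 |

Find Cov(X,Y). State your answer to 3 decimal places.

E[X] = 1.275,  E[Y] = 1.7
E[XY] = 2.625
Cov(X,Y) = E[XY] − E[X]E[Y] = 2.625 − (1.275)(1.7) = 0.4575

0.458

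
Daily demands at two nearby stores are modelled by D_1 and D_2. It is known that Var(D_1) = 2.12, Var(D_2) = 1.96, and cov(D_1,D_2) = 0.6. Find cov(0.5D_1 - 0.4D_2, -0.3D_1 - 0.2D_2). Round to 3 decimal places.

cov(0.5D_1 - 0.4D_2, -0.3D_1 - 0.2D_2) = (0.5)(-0.3)Var(D_1) + (-0.4)(-0.2)Var(D_2) + [(0.5)(-0.2) + (-0.4)(-0.3)]cov(D_1,D_2)
= -0.15·2.12 + 0.08·1.96 + 0.02·0.6 = -0.1492

-0.149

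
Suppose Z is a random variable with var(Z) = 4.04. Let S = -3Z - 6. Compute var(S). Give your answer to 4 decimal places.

36.3600

var(-3Z - 6) = (-3)²·var(Z) = 9·4.04 = 36.36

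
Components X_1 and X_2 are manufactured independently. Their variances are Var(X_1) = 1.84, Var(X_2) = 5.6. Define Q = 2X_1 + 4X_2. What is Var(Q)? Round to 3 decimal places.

By independence, Var(Q) = (2)²Var(X_1) + (4)²Var(X_2)
= (2)²·1.84 + (4)²·5.6 = 96.96

96.960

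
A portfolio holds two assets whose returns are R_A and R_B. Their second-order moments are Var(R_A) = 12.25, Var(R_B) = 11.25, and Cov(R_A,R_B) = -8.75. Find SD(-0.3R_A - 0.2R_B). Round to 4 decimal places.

Var(-0.3R_A - 0.2R_B) = (-0.3)²·Var(R_A) + (-0.2)²·Var(R_B) + 2·(-0.3)·(-0.2)·Cov(R_A,R_B)
= 0.09·12.25 + 0.04·11.25 + 0.12·-8.75 = 0.5025
SD(-0.3R_A - 0.2R_B) = √0.5025 ≈ 0.7089

0.7089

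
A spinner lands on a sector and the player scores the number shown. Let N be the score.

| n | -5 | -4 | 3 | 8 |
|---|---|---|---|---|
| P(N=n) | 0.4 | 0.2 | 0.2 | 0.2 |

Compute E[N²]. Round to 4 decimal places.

E[N²] = (-5)²(0.4) + (-4)²(0.2) + (3)²(0.2) + (8)²(0.2) = 27.8

27.8000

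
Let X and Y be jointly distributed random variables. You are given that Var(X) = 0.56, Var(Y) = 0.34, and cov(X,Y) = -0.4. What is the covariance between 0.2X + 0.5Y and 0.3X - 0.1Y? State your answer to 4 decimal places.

cov(0.2X + 0.5Y, 0.3X - 0.1Y) = (0.2)(0.3)Var(X) + (0.5)(-0.1)Var(Y) + [(0.2)(-0.1) + (0.5)(0.3)]cov(X,Y)
= 0.06·0.56 + -0.05·0.34 + 0.13·-0.4 = -0.0354

-0.0354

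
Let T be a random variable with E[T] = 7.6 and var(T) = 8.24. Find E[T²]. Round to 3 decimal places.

E[T²] = var(T) + (E[T])² = 8.24 + (7.6)² = 66

66.000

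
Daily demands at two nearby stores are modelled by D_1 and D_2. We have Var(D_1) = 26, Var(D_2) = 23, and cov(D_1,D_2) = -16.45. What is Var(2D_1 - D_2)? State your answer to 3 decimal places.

Var(2D_1 - D_2) = (2)²·Var(D_1) + (-1)²·Var(D_2) + 2·(2)·(-1)·cov(D_1,D_2)
= 4·26 + 1·23 + -4·-16.45 = 192.8

192.800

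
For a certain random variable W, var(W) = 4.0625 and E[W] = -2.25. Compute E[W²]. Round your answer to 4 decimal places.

E[W²] = var(W) + (E[W])² = 4.0625 + (-2.25)² = 9.125

9.1250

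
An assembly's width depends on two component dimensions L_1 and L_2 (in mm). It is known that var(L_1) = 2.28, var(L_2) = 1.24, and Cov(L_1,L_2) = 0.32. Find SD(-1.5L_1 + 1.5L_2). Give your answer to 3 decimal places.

2.546

var(-1.5L_1 + 1.5L_2) = (-1.5)²·var(L_1) + (1.5)²·var(L_2) + 2·(-1.5)·(1.5)·Cov(L_1,L_2)
= 2.25·2.28 + 2.25·1.24 + -4.5·0.32 = 6.48
SD(-1.5L_1 + 1.5L_2) = √6.48 ≈ 2.546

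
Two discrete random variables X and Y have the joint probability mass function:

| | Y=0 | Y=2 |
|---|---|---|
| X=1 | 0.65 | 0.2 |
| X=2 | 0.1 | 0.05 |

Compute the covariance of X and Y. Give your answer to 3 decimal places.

0.025

E[X] = 1.15,  E[Y] = 0.5
E[XY] = 0.6
Cov(X,Y) = E[XY] − E[X]E[Y] = 0.6 − (1.15)(0.5) = 0.025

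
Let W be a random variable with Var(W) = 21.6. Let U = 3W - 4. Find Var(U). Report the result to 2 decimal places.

194.40

Var(3W - 4) = (3)²·Var(W) = 9·21.6 = 194.4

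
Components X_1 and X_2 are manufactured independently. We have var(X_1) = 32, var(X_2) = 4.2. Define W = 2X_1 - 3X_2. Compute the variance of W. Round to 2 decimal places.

By independence, var(W) = (2)²var(X_1) + (-3)²var(X_2)
= (2)²·32 + (-3)²·4.2 = 165.8

165.80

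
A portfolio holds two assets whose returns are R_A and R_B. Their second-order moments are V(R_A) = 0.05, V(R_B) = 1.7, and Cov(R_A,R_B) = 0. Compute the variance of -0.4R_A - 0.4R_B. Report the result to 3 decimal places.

0.280

V(-0.4R_A - 0.4R_B) = (-0.4)²·V(R_A) + (-0.4)²·V(R_B) + 2·(-0.4)·(-0.4)·Cov(R_A,R_B)
= 0.16·0.05 + 0.16·1.7 + 0.32·0 = 0.28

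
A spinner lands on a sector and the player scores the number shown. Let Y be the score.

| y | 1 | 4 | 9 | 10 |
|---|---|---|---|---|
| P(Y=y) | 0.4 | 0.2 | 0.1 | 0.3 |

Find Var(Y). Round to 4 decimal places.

E[Y] = (1)(0.4) + (4)(0.2) + (9)(0.1) + (10)(0.3) = 5.1
E[Y²] = (1)²(0.4) + (4)²(0.2) + (9)²(0.1) + (10)²(0.3) = 41.7
Var(Y) = E[Y²] − (E[Y])² = 41.7 − (5.1)² = 15.69

15.6900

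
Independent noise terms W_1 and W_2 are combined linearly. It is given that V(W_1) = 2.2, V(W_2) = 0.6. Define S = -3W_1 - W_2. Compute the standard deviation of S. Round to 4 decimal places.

By independence, V(S) = (-3)²V(W_1) + (-1)²V(W_2)
= (-3)²·2.2 + (-1)²·0.6 = 20.4
σ(S) = √20.4 ≈ 4.5166

4.5166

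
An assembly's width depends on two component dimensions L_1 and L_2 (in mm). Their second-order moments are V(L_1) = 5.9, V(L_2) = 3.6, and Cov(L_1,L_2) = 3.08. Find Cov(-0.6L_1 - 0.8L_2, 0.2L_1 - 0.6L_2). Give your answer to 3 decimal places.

1.636

Cov(-0.6L_1 - 0.8L_2, 0.2L_1 - 0.6L_2) = (-0.6)(0.2)V(L_1) + (-0.8)(-0.6)V(L_2) + [(-0.6)(-0.6) + (-0.8)(0.2)]Cov(L_1,L_2)
= -0.12·5.9 + 0.48·3.6 + 0.2·3.08 = 1.636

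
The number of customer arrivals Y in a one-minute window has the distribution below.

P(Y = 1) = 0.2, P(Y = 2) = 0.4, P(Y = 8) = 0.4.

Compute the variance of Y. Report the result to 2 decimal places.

9.76

E[Y] = (1)(0.2) + (2)(0.4) + (8)(0.4) = 4.2
E[Y²] = (1)²(0.2) + (2)²(0.4) + (8)²(0.4) = 27.4
V(Y) = E[Y²] − (E[Y])² = 27.4 − (4.2)² = 9.76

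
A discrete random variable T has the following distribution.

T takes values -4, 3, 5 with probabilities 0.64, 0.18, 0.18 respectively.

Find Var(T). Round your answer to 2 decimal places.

15.11

E[T] = (-4)(0.64) + (3)(0.18) + (5)(0.18) = -1.12
E[T²] = (-4)²(0.64) + (3)²(0.18) + (5)²(0.18) = 16.36
Var(T) = E[T²] − (E[T])² = 16.36 − (-1.12)² = 15.1056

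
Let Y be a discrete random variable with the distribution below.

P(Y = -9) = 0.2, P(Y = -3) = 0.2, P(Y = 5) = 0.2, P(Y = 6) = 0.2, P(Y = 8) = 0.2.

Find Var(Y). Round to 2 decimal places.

41.04

E[Y] = (-9)(0.2) + (-3)(0.2) + (5)(0.2) + (6)(0.2) + (8)(0.2) = 1.4
E[Y²] = (-9)²(0.2) + (-3)²(0.2) + (5)²(0.2) + (6)²(0.2) + (8)²(0.2) = 43
Var(Y) = E[Y²] − (E[Y])² = 43 − (1.4)² = 41.04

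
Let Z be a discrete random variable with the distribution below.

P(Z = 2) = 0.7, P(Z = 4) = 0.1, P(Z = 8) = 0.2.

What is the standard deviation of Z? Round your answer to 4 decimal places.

2.3749

E[Z] = (2)(0.7) + (4)(0.1) + (8)(0.2) = 3.4
E[Z²] = (2)²(0.7) + (4)²(0.1) + (8)²(0.2) = 17.2
Var(Z) = E[Z²] − (E[Z])² = 17.2 − (3.4)² = 5.64
sd(Z) = √5.64 ≈ 2.3749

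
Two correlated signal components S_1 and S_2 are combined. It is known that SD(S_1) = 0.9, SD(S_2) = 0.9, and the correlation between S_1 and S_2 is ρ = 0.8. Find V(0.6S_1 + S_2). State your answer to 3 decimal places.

V(S_1) = (0.9)² = 0.81;  V(S_2) = (0.9)² = 0.81
cov(S_1,S_2) = ρ·SD(S_1)·SD(S_2) = 0.8·0.9·0.9 = 0.648
V(0.6S_1 + S_2) = (0.6)²·V(S_1) + (1)²·V(S_2) + 2·(0.6)·(1)·cov(S_1,S_2)
= 0.36·0.81 + 1·0.81 + 1.2·0.648 = 1.8792

1.879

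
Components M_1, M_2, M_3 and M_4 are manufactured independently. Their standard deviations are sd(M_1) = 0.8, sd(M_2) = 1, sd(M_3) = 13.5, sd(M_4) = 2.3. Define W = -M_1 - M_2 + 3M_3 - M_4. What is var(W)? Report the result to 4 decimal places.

var(M_1) = 0.64, var(M_2) = 1, var(M_3) = 182.25, var(M_4) = 5.29
By independence, var(W) = (-1)²var(M_1) + (-1)²var(M_2) + (3)²var(M_3) + (-1)²var(M_4)
= (-1)²·0.64 + (-1)²·1 + (3)²·182.25 + (-1)²·5.29 = 1647.18

1647.1800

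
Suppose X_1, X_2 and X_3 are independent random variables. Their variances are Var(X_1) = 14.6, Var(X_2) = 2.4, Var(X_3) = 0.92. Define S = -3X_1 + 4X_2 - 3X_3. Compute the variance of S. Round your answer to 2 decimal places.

By independence, Var(S) = (-3)²Var(X_1) + (4)²Var(X_2) + (-3)²Var(X_3)
= (-3)²·14.6 + (4)²·2.4 + (-3)²·0.92 = 178.08

178.08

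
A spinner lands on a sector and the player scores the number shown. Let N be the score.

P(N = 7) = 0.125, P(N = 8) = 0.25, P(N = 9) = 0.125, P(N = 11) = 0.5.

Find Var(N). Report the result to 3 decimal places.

E[N] = (7)(0.125) + (8)(0.25) + (9)(0.125) + (11)(0.5) = 9.5
E[N²] = (7)²(0.125) + (8)²(0.25) + (9)²(0.125) + (11)²(0.5) = 92.75
Var(N) = E[N²] − (E[N])² = 92.75 − (9.5)² = 2.5

2.500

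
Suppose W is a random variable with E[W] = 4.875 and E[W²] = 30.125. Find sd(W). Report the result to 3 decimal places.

2.522

var(W) = 30.125 − (4.875)² = 6.359375
sd(W) = √6.359375 ≈ 2.522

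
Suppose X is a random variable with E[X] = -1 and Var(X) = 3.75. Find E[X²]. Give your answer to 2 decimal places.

4.75

E[X²] = Var(X) + (E[X])² = 3.75 + (-1)² = 4.75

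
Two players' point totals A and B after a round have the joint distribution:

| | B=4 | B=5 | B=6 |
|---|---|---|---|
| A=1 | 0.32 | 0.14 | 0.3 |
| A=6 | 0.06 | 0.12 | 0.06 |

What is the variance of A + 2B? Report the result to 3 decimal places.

7.614

E[A] = 2.2,  E[B] = 4.98,  E[AB] = 10.98
V(A) = 9.4 − (2.2)² = 4.56;  V(B) = 25.54 − (4.98)² = 0.7396
cov(A,B) = 10.98 − (2.2)(4.98) = 0.024
V(A + 2B) = (1)²·4.56 + (2)²·0.7396 + 2·(1)·(2)·0.024 = 7.6144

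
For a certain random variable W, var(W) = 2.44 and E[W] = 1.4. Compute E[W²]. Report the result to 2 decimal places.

E[W²] = var(W) + (E[W])² = 2.44 + (1.4)² = 4.4

4.40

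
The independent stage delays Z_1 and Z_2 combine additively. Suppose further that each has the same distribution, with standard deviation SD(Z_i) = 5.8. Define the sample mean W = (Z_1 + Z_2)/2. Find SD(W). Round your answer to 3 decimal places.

Var(Z_i) = (5.8)² = 33.64
By independence, Var(W) = (0.5)²Var(Z_1) + (0.5)²Var(Z_2)
= (0.5)²·33.64 + (0.5)²·33.64 = 16.82
SD(W) = √16.82 ≈ 4.101

4.101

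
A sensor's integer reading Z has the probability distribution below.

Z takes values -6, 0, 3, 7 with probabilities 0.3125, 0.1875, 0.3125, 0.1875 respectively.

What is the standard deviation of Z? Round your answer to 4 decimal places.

4.8072

E[Z] = (-6)(0.3125) + (0)(0.1875) + (3)(0.3125) + (7)(0.1875) = 0.375
E[Z²] = (-6)²(0.3125) + (0)²(0.1875) + (3)²(0.3125) + (7)²(0.1875) = 23.25
V(Z) = E[Z²] − (E[Z])² = 23.25 − (0.375)² = 23.109375
σ(Z) = √23.109375 ≈ 4.8072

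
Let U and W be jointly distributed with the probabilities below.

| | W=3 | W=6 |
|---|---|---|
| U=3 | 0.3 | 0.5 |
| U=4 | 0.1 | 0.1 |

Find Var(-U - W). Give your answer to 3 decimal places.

E[U] = 3.2,  E[W] = 4.8,  E[UW] = 15.3
Var(U) = 10.4 − (3.2)² = 0.16;  Var(W) = 25.2 − (4.8)² = 2.16
Cov(U,W) = 15.3 − (3.2)(4.8) = -0.06
Var(-U - W) = (-1)²·0.16 + (-1)²·2.16 + 2·(-1)·(-1)·-0.06 = 2.2

2.200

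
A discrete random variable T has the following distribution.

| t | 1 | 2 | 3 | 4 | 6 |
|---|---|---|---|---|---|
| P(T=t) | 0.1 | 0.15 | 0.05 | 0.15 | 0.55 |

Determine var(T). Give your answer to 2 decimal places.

E[T] = (1)(0.1) + (2)(0.15) + (3)(0.05) + (4)(0.15) + (6)(0.55) = 4.45
E[T²] = (1)²(0.1) + (2)²(0.15) + (3)²(0.05) + (4)²(0.15) + (6)²(0.55) = 23.35
var(T) = E[T²] − (E[T])² = 23.35 − (4.45)² = 3.5475

3.55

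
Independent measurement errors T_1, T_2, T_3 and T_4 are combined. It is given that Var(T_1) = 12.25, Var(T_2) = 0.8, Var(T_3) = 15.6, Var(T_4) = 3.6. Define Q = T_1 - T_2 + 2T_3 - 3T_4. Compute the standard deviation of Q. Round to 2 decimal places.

10.39

By independence, Var(Q) = (1)²Var(T_1) + (-1)²Var(T_2) + (2)²Var(T_3) + (-3)²Var(T_4)
= (1)²·12.25 + (-1)²·0.8 + (2)²·15.6 + (-3)²·3.6 = 107.85
SD(Q) = √107.85 ≈ 10.39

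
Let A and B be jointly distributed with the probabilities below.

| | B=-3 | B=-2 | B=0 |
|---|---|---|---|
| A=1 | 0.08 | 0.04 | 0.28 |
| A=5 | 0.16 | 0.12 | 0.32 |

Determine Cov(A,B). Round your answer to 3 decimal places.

-0.384

E[A] = 3.4,  E[B] = -1.04
E[AB] = -3.92
Cov(A,B) = E[AB] − E[A]E[B] = -3.92 − (3.4)(-1.04) = -0.384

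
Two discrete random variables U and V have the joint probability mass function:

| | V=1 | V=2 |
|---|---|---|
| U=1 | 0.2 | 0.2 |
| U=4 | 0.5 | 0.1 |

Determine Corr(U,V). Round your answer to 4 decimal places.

E[U] = 2.8,  E[V] = 1.3
E[UV] = 3.4
Cov(U,V) = E[UV] − E[U]E[V] = 3.4 − (2.8)(1.3) = -0.24
var(U) = 2.16,  var(V) = 0.21
ρ = -0.24 / √(2.16·0.21) ≈ -0.3563

-0.3563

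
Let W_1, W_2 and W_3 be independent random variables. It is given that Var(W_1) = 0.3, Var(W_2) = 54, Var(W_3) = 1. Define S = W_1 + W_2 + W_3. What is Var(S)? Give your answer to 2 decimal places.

By independence, Var(S) = (1)²Var(W_1) + (1)²Var(W_2) + (1)²Var(W_3)
= (1)²·0.3 + (1)²·54 + (1)²·1 = 55.3

55.30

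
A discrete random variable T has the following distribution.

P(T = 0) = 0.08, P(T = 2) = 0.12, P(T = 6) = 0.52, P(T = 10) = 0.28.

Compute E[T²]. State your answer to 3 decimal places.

E[T²] = (0)²(0.08) + (2)²(0.12) + (6)²(0.52) + (10)²(0.28) = 47.2

47.200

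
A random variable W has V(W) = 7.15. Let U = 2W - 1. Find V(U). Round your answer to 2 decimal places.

28.60

V(2W - 1) = (2)²·V(W) = 4·7.15 = 28.6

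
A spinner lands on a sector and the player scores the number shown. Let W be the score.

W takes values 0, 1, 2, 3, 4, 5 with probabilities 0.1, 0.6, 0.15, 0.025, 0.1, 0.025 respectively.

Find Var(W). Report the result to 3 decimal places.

E[W] = (0)(0.1) + (1)(0.6) + (2)(0.15) + (3)(0.025) + (4)(0.1) + (5)(0.025) = 1.5
E[W²] = (0)²(0.1) + (1)²(0.6) + (2)²(0.15) + (3)²(0.025) + (4)²(0.1) + (5)²(0.025) = 3.65
Var(W) = E[W²] − (E[W])² = 3.65 − (1.5)² = 1.4

1.400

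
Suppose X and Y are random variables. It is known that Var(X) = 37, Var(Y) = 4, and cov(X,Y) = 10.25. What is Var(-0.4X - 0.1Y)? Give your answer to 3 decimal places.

Var(-0.4X - 0.1Y) = (-0.4)²·Var(X) + (-0.1)²·Var(Y) + 2·(-0.4)·(-0.1)·cov(X,Y)
= 0.16·37 + 0.01·4 + 0.08·10.25 = 6.78

6.780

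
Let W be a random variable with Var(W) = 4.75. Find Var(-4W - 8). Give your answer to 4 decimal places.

76.0000

Var(-4W - 8) = (-4)²·Var(W) = 16·4.75 = 76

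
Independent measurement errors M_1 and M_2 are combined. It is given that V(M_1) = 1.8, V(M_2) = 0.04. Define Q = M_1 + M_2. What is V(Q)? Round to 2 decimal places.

By independence, V(Q) = (1)²V(M_1) + (1)²V(M_2)
= (1)²·1.8 + (1)²·0.04 = 1.84

1.84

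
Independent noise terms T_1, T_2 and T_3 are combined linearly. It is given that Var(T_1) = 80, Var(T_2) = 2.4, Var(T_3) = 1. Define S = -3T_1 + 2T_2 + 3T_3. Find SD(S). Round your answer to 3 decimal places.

By independence, Var(S) = (-3)²Var(T_1) + (2)²Var(T_2) + (3)²Var(T_3)
= (-3)²·80 + (2)²·2.4 + (3)²·1 = 738.6
SD(S) = √738.6 ≈ 27.177

27.177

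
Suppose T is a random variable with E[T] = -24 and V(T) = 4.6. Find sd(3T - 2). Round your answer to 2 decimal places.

V(3T - 2) = (3)²·4.6 = 41.4
sd(3T - 2) = √41.4 ≈ 6.43

6.43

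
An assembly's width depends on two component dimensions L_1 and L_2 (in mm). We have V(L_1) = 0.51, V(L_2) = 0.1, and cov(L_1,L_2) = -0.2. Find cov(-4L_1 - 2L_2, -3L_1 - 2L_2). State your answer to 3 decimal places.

cov(-4L_1 - 2L_2, -3L_1 - 2L_2) = (-4)(-3)V(L_1) + (-2)(-2)V(L_2) + [(-4)(-2) + (-2)(-3)]cov(L_1,L_2)
= 12·0.51 + 4·0.1 + 14·-0.2 = 3.72

3.720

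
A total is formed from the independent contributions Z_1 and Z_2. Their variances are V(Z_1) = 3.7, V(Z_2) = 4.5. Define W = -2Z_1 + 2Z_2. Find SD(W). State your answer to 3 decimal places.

5.727

By independence, V(W) = (-2)²V(Z_1) + (2)²V(Z_2)
= (-2)²·3.7 + (2)²·4.5 = 32.8
SD(W) = √32.8 ≈ 5.727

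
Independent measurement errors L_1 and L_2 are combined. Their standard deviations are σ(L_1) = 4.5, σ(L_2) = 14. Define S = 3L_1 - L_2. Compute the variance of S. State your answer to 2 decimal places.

Var(L_1) = 20.25, Var(L_2) = 196
By independence, Var(S) = (3)²Var(L_1) + (-1)²Var(L_2)
= (3)²·20.25 + (-1)²·196 = 378.25

378.25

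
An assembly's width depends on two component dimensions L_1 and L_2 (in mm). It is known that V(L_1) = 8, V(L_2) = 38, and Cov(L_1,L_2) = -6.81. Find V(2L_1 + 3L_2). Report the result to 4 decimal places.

V(2L_1 + 3L_2) = (2)²·V(L_1) + (3)²·V(L_2) + 2·(2)·(3)·Cov(L_1,L_2)
= 4·8 + 9·38 + 12·-6.81 = 292.28

292.2800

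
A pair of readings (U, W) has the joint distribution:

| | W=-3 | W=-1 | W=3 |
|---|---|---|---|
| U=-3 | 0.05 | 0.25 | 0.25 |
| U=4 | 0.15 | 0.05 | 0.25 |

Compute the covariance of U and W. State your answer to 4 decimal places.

E[U] = 0.15,  E[W] = 0.6
E[UW] = -0.05
Cov(U,W) = E[UW] − E[U]E[W] = -0.05 − (0.15)(0.6) = -0.14

-0.1400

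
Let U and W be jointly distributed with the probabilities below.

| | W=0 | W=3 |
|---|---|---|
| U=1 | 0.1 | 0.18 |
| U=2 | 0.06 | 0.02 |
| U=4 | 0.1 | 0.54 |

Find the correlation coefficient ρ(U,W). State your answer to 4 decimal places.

E[U] = 3,  E[W] = 2.22
E[UW] = 7.14
Cov(U,W) = E[UW] − E[U]E[W] = 7.14 − (3)(2.22) = 0.48
var(U) = 1.84,  var(W) = 1.7316
ρ = 0.48 / √(1.84·1.7316) ≈ 0.2689

0.2689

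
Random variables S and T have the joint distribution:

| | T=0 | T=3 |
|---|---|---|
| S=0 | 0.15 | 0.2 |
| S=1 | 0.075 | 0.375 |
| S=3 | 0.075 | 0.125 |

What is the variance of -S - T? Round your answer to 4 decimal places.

3.1275

E[S] = 1.05,  E[T] = 2.1,  E[ST] = 2.25
V(S) = 2.25 − (1.05)² = 1.1475;  V(T) = 6.3 − (2.1)² = 1.89
Cov(S,T) = 2.25 − (1.05)(2.1) = 0.045
V(-S - T) = (-1)²·1.1475 + (-1)²·1.89 + 2·(-1)·(-1)·0.045 = 3.1275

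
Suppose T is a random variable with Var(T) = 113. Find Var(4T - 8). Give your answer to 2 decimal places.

1808.00

Var(4T - 8) = (4)²·Var(T) = 16·113 = 1808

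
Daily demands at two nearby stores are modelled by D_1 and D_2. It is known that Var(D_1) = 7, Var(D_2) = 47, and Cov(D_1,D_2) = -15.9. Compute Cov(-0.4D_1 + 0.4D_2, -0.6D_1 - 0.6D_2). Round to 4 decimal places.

-9.6000

Cov(-0.4D_1 + 0.4D_2, -0.6D_1 - 0.6D_2) = (-0.4)(-0.6)Var(D_1) + (0.4)(-0.6)Var(D_2) + [(-0.4)(-0.6) + (0.4)(-0.6)]Cov(D_1,D_2)
= 0.24·7 + -0.24·47 + 0·-15.9 = -9.6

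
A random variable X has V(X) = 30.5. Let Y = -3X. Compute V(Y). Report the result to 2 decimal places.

V(-3X) = (-3)²·V(X) = 9·30.5 = 274.5

274.50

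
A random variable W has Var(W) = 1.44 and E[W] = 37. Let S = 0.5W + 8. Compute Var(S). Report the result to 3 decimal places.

Var(0.5W + 8) = (0.5)²·Var(W) = 0.25·1.44 = 0.36

0.360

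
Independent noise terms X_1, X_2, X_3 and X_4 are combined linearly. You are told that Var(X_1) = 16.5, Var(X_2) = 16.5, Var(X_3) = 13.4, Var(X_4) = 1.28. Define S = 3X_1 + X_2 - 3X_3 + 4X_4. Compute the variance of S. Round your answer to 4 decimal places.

306.0800

By independence, Var(S) = (3)²Var(X_1) + (1)²Var(X_2) + (-3)²Var(X_3) + (4)²Var(X_4)
= (3)²·16.5 + (1)²·16.5 + (-3)²·13.4 + (4)²·1.28 = 306.08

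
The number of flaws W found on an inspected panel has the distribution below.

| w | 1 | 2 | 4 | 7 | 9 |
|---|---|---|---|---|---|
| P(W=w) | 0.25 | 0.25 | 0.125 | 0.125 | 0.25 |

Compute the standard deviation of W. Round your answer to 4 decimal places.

E[W] = (1)(0.25) + (2)(0.25) + (4)(0.125) + (7)(0.125) + (9)(0.25) = 4.375
E[W²] = (1)²(0.25) + (2)²(0.25) + (4)²(0.125) + (7)²(0.125) + (9)²(0.25) = 29.625
var(W) = E[W²] − (E[W])² = 29.625 − (4.375)² = 10.484375
σ(W) = √10.484375 ≈ 3.2380

3.2380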